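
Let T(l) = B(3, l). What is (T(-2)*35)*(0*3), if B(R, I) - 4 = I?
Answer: 0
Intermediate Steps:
B(R, I) = 4 + I
T(l) = 4 + l
(T(-2)*35)*(0*3) = ((4 - 2)*35)*(0*3) = (2*35)*0 = 70*0 = 0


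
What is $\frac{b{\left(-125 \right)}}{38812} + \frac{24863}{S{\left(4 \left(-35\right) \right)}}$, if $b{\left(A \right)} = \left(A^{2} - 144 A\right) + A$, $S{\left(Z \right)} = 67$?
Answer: $\frac{241806814}{650101} \approx 371.95$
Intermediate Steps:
$b{\left(A \right)} = A^{2} - 143 A$
$\frac{b{\left(-125 \right)}}{38812} + \frac{24863}{S{\left(4 \left(-35\right) \right)}} = \frac{\left(-125\right) \left(-143 - 125\right)}{38812} + \frac{24863}{67} = \left(-125\right) \left(-268\right) \frac{1}{38812} + 24863 \cdot \frac{1}{67} = 33500 \cdot \frac{1}{38812} + \frac{24863}{67} = \frac{8375}{9703} + \frac{24863}{67} = \frac{241806814}{650101}$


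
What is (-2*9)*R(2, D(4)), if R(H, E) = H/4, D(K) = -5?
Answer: -9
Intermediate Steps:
R(H, E) = H/4 (R(H, E) = H*(¼) = H/4)
(-2*9)*R(2, D(4)) = (-2*9)*((¼)*2) = -18*½ = -9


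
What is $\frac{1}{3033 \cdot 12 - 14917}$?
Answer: $\frac{1}{21479} \approx 4.6557 \cdot 10^{-5}$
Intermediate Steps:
$\frac{1}{3033 \cdot 12 - 14917} = \frac{1}{36396 - 14917} = \frac{1}{21479}$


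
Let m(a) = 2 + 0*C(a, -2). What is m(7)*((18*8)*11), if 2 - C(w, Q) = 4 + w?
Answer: 3168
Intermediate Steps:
C(w, Q) = -2 - w (C(w, Q) = 2 - (4 + w) = 2 + (-4 - w) = -2 - w)
m(a) = 2 (m(a) = 2 + 0*(-2 - a) = 2 + 0 = 2)
m(7)*((18*8)*11) = 2*((18*8)*11) = 2*(144*11) = 2*1584 = 3168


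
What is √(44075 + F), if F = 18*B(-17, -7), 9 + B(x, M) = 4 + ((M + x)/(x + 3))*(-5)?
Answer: √2147705/7 ≈ 209.36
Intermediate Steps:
B(x, M) = -5 - 5*(M + x)/(3 + x) (B(x, M) = -9 + (4 + ((M + x)/(x + 3))*(-5)) = -9 + (4 + ((M + x)/(3 + x))*(-5)) = -9 + (4 - 5*(M + x)/(3 + x)) = -5 - 5*(M + x)/(3 + x))
F = -1710/7 (F = 18*(5*(-3 - 1*(-7) - 2*(-17))/(3 - 17)) = 18*(5*(-3 + 7 + 34)/(-14)) = 18*(5*(-1/14)*38) = 18*(-95/7) = -1710/7 ≈ -244.29)
√(44075 + F) = √(44075 - 1710/7) = √(306815/7) = √2147705/7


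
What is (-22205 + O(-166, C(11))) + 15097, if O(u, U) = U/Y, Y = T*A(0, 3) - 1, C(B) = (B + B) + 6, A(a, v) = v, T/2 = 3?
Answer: -120808/17 ≈ -7106.4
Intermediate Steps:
T = 6 (T = 2*3 = 6)
C(B) = 6 + 2*B (C(B) = 2*B + 6 = 6 + 2*B)
Y = 17 (Y = 6*3 - 1 = 18 - 1 = 17)
O(u, U) = U/17
(-22205 + O(-166, C(11))) + 15097 = (-22205 + (6 + 2*11)/17) + 15097 = (-22205 + (6 + 22)/17) + 15097 = (-22205 + (1/17)*28) + 15097 = (-22205 + 28/17) + 15097 = -377457/17 + 15097 = -120808/17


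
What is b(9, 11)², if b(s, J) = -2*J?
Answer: 484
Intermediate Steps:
b(9, 11)² = (-2*11)² = (-22)² = 484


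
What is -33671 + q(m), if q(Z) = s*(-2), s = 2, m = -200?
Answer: -33675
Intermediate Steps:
q(Z) = -4 (q(Z) = 2*(-2) = -4)
-33671 + q(m) = -33671 - 4 = -33675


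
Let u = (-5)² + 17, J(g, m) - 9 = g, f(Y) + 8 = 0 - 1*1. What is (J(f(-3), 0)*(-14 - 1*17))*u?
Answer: 0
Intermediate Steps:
f(Y) = -9 (f(Y) = -8 + (0 - 1*1) = -8 + (0 - 1) = -8 - 1 = -9)
J(g, m) = 9 + g
u = 42 (u = 25 + 17 = 42)
(J(f(-3), 0)*(-14 - 1*17))*u = ((9 - 9)*(-14 - 1*17))*42 = (0*(-14 - 17))*42 = (0*(-31))*42 = 0*42 = 0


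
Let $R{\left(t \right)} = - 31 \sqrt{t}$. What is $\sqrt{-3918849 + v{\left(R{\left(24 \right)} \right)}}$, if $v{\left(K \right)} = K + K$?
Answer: $\sqrt{-3918849 - 124 \sqrt{6}} \approx 1979.7 i$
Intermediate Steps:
$v{\left(K \right)} = 2 K$
$\sqrt{-3918849 + v{\left(R{\left(24 \right)} \right)}} = \sqrt{-3918849 + 2 \left(- 31 \sqrt{24}\right)} = \sqrt{-3918849 + 2 \left(- 31 \cdot 2 \sqrt{6}\right)} = \sqrt{-3918849 + 2 \left(- 62 \sqrt{6}\right)} = \sqrt{-3918849 - 124 \sqrt{6}}$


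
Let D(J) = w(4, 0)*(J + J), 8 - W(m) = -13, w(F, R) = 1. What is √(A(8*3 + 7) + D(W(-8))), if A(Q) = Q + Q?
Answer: 2*√26 ≈ 10.198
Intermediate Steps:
W(m) = 21 (W(m) = 8 - 1*(-13) = 8 + 13 = 21)
D(J) = 2*J (D(J) = 1*(J + J) = 1*(2*J) = 2*J)
A(Q) = 2*Q
√(A(8*3 + 7) + D(W(-8))) = √(2*(8*3 + 7) + 2*21) = √(2*(24 + 7) + 42) = √(2*31 + 42) = √(62 + 42) = √104 = 2*√26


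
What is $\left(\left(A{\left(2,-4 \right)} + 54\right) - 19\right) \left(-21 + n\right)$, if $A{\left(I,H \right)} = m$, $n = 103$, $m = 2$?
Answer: $3034$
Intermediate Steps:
$A{\left(I,H \right)} = 2$
$\left(\left(A{\left(2,-4 \right)} + 54\right) - 19\right) \left(-21 + n\right) = \left(\left(2 + 54\right) - 19\right) \left(-21 + 103\right) = \left(56 - 19\right) 82 = 37 \cdot 82 = 3034$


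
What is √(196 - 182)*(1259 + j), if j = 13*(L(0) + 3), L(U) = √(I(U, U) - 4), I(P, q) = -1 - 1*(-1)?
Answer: √14*(1298 + 26*I) ≈ 4856.7 + 97.283*I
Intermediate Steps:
I(P, q) = 0 (I(P, q) = -1 + 1 = 0)
L(U) = 2*I (L(U) = √(0 - 4) = √(-4) = 2*I)
j = 39 + 26*I (j = 13*(2*I + 3) = 13*(3 + 2*I) = 39 + 26*I ≈ 39.0 + 26.0*I)
√(196 - 182)*(1259 + j) = √(196 - 182)*(1259 + (39 + 26*I)) = √14*(1298 + 26*I)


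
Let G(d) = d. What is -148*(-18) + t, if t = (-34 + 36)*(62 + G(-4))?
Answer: 2780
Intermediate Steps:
t = 116 (t = (-34 + 36)*(62 - 4) = 2*58 = 116)
-148*(-18) + t = -148*(-18) + 116 = 2664 + 116 = 2780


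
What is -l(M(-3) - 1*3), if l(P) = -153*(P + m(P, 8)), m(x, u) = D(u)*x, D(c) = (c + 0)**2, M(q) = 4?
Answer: 9945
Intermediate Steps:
D(c) = c**2
m(x, u) = x*u**2 (m(x, u) = u**2*x = x*u**2)
l(P) = -9945*P (l(P) = -153*(P + P*8**2) = -153*(P + P*64) = -153*(P + 64*P) = -9945*P)
-l(M(-3) - 1*3) = -(-9945)*(4 - 1*3) = -(-9945)*(4 - 3) = -(-9945) = -1*(-9945) = 9945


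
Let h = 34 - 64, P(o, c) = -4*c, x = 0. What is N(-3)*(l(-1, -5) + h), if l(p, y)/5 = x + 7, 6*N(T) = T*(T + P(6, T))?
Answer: -45/2 ≈ -22.500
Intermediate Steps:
N(T) = -T**2/2 (N(T) = (T*(T - 4*T))/6 = (T*(-3*T))/6 = (-3*T**2)/6 = -T**2/2)
h = -30
l(p, y) = 35 (l(p, y) = 5*(0 + 7) = 5*7 = 35)
N(-3)*(l(-1, -5) + h) = (-1/2*(-3)**2)*(35 - 30) = -1/2*9*5 = -9/2*5 = -45/2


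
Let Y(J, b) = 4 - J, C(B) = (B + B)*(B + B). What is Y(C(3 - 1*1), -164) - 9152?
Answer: -9164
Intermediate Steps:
C(B) = 4*B² (C(B) = (2*B)*(2*B) = 4*B²)
Y(C(3 - 1*1), -164) - 9152 = (4 - 4*(3 - 1*1)²) - 9152 = (4 - 4*(3 - 1)²) - 9152 = (4 - 4*2²) - 9152 = (4 - 4*4) - 9152 = (4 - 1*16) - 9152 = (4 - 16) - 9152 = -12 - 9152 = -9164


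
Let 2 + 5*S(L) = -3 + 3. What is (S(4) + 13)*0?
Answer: 0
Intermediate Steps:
S(L) = -⅖ (S(L) = -⅖ + (-3 + 3)/5 = -⅖ + (⅕)*0 = -⅖ + 0 = -⅖)
(S(4) + 13)*0 = (-⅖ + 13)*0 = (63/5)*0 = 0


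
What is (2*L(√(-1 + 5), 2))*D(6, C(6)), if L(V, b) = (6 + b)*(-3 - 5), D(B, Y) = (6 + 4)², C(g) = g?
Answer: -12800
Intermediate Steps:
D(B, Y) = 100 (D(B, Y) = 10² = 100)
L(V, b) = -48 - 8*b (L(V, b) = (6 + b)*(-8) = -48 - 8*b)
(2*L(√(-1 + 5), 2))*D(6, C(6)) = (2*(-48 - 8*2))*100 = (2*(-48 - 16))*100 = (2*(-64))*100 = -128*100 = -12800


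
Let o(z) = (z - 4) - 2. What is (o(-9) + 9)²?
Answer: 36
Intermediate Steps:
o(z) = -6 + z (o(z) = (-4 + z) - 2 = -6 + z)
(o(-9) + 9)² = ((-6 - 9) + 9)² = (-15 + 9)² = (-6)² = 36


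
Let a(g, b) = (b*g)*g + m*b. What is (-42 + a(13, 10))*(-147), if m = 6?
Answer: -251076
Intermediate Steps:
a(g, b) = 6*b + b*g**2 (a(g, b) = (b*g)*g + 6*b = b*g**2 + 6*b = 6*b + b*g**2)
(-42 + a(13, 10))*(-147) = (-42 + 10*(6 + 13**2))*(-147) = (-42 + 10*(6 + 169))*(-147) = (-42 + 10*175)*(-147) = (-42 + 1750)*(-147) = 1708*(-147) = -251076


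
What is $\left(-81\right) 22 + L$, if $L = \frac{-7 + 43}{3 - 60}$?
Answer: $- \frac{33870}{19} \approx -1782.6$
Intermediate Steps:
$L = - \frac{12}{19}$ ($L = \frac{36}{-57} = 36 \left(- \frac{1}{57}\right) = - \frac{12}{19} \approx -0.63158$)
$\left(-81\right) 22 + L = \left(-81\right) 22 - \frac{12}{19} = -1782 - \frac{12}{19} = - \frac{33870}{19}$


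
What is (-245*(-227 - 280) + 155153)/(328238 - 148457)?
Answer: 279368/179781 ≈ 1.5539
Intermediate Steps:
(-245*(-227 - 280) + 155153)/(328238 - 148457) = (-245*(-507) + 155153)/179781 = (124215 + 155153)*(1/179781) = 279368*(1/179781) = 279368/179781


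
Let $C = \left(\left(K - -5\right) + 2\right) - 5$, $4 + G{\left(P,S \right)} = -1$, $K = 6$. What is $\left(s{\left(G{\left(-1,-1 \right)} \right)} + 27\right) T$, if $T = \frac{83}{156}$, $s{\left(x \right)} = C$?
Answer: $\frac{2905}{156} \approx 18.622$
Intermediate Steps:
$G{\left(P,S \right)} = -5$ ($G{\left(P,S \right)} = -4 - 1 = -5$)
$C = 8$ ($C = \left(\left(6 - -5\right) + 2\right) - 5 = \left(\left(6 + 5\right) + 2\right) - 5 = \left(11 + 2\right) - 5 = 13 - 5 = 8$)
$s{\left(x \right)} = 8$
$T = \frac{83}{156}$ ($T = 83 \cdot \frac{1}{156} = \frac{83}{156} \approx 0.53205$)
$\left(s{\left(G{\left(-1,-1 \right)} \right)} + 27\right) T = \left(8 + 27\right) \frac{83}{156} = 35 \cdot \frac{83}{156} = \frac{2905}{156}$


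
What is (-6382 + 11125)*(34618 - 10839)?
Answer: 112783797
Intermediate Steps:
(-6382 + 11125)*(34618 - 10839) = 4743*23779 = 112783797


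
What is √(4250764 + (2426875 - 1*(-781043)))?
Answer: 77*√1258 ≈ 2731.1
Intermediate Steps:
√(4250764 + (2426875 - 1*(-781043))) = √(4250764 + (2426875 + 781043)) = √(4250764 + 3207918) = √7458682 = 77*√1258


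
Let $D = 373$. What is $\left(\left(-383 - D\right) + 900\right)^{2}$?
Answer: $20736$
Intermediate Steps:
$\left(\left(-383 - D\right) + 900\right)^{2} = \left(\left(-383 - 373\right) + 900\right)^{2} = \left(-756 + 900\right)^{2} = 144^{2} = 20736$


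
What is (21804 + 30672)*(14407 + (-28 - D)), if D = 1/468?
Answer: 29427539383/39 ≈ 7.5455e+8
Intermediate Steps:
D = 1/468 ≈ 0.0021368
(21804 + 30672)*(14407 + (-28 - D)) = (21804 + 30672)*(14407 + (-28 - 1*1/468)) = 52476*(14407 + (-28 - 1/468)) = 52476*(14407 - 13105/468) = 52476*(6729371/468) = 29427539383/39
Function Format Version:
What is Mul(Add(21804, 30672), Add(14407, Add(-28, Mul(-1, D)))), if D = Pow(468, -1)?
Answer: Rational(29427539383, 39) ≈ 7.5455e+8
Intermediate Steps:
D = Rational(1, 468) ≈ 0.0021368
Mul(Add(21804, 30672), Add(14407, Add(-28, Mul(-1, D)))) = Mul(Add(21804, 30672), Add(14407, Add(-28, Mul(-1, Rational(1, 468))))) = Mul(52476, Add(14407, Add(-28, Rational(-1, 468)))) = Mul(52476, Add(14407, Rational(-13105, 468))) = Mul(52476, Rational(6729371, 468)) = Rational(29427539383, 39)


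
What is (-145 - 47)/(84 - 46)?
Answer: -96/19 ≈ -5.0526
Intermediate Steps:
(-145 - 47)/(84 - 46) = -192/38 = (1/38)*(-192) = -96/19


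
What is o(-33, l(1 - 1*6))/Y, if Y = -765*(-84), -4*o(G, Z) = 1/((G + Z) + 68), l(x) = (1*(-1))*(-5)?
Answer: -1/10281600 ≈ -9.7261e-8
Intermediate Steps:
l(x) = 5 (l(x) = -1*(-5) = 5)
o(G, Z) = -1/(4*(68 + G + Z)) (o(G, Z) = -1/(4*((G + Z) + 68)) = -1/(4*(68 + G + Z)))
Y = 64260
o(-33, l(1 - 1*6))/Y = -1/(272 + 4*(-33) + 4*5)/64260 = -1/(272 - 132 + 20)*(1/64260) = -1/160*(1/64260) = -1*1/160*(1/64260) = -1/160*1/64260 = -1/10281600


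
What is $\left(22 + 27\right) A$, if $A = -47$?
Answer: $-2303$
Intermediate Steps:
$\left(22 + 27\right) A = \left(22 + 27\right) \left(-47\right) = 49 \left(-47\right) = -2303$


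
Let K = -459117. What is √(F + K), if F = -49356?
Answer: 21*I*√1153 ≈ 713.07*I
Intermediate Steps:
√(F + K) = √(-49356 - 459117) = √(-508473) = 21*I*√1153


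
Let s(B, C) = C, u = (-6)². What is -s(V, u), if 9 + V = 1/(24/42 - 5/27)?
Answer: -36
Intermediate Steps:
u = 36
V = -468/73 (V = -9 + 1/(24/42 - 5/27) = -9 + 1/(24*(1/42) - 5*1/27) = -9 + 1/(4/7 - 5/27) = -9 + 1/(73/189) = -9 + 189/73 = -468/73 ≈ -6.4110)
-s(V, u) = -1*36 = -36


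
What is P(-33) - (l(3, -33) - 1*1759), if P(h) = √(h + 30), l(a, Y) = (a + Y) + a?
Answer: 1786 + I*√3 ≈ 1786.0 + 1.732*I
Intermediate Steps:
l(a, Y) = Y + 2*a (l(a, Y) = (Y + a) + a = Y + 2*a)
P(h) = √(30 + h)
P(-33) - (l(3, -33) - 1*1759) = √(30 - 33) - ((-33 + 2*3) - 1*1759) = √(-3) - ((-33 + 6) - 1759) = I*√3 - (-27 - 1759) = I*√3 - 1*(-1786) = I*√3 + 1786 = 1786 + I*√3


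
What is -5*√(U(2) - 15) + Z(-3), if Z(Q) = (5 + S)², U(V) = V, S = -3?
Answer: 4 - 5*I*√13 ≈ 4.0 - 18.028*I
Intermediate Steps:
Z(Q) = 4 (Z(Q) = (5 - 3)² = 2² = 4)
-5*√(U(2) - 15) + Z(-3) = -5*√(2 - 15) + 4 = -5*I*√13 + 4 = 4 - 5*I*√13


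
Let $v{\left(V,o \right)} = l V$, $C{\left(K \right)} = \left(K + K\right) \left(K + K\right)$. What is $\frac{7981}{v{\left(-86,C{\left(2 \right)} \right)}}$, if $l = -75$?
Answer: $\frac{7981}{6450} \approx 1.2374$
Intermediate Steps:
$C{\left(K \right)} = 4 K^{2}$ ($C{\left(K \right)} = 2 K 2 K = 4 K^{2}$)
$v{\left(V,o \right)} = - 75 V$
$\frac{7981}{v{\left(-86,C{\left(2 \right)} \right)}} = \frac{7981}{\left(-75\right) \left(-86\right)} = \frac{7981}{6450}$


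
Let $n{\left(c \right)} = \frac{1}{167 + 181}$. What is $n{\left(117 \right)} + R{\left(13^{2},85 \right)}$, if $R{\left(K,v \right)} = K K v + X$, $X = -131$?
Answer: $\frac{844788793}{348} \approx 2.4276 \cdot 10^{6}$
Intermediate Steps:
$n{\left(c \right)} = \frac{1}{348}$
$R{\left(K,v \right)} = -131 + v K^{2}$ ($R{\left(K,v \right)} = K K v - 131 = K^{2} v - 131 = v K^{2} - 131 = -131 + v K^{2}$)
$n{\left(117 \right)} + R{\left(13^{2},85 \right)} = \frac{1}{348} - \left(131 - 85 \left(13^{2}\right)^{2}\right) = \frac{1}{348} - \left(131 - 85 \cdot 169^{2}\right) = \frac{1}{348} + \left(-131 + 85 \cdot 28561\right) = \frac{1}{348} + \left(-131 + 2427685\right) = \frac{1}{348} + 2427554 = \frac{844788793}{348}$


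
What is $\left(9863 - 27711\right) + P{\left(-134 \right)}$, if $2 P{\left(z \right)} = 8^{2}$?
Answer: $-17816$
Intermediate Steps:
$P{\left(z \right)} = 32$ ($P{\left(z \right)} = \frac{8^{2}}{2} = \frac{1}{2} \cdot 64 = 32$)
$\left(9863 - 27711\right) + P{\left(-134 \right)} = \left(9863 - 27711\right) + 32 = -17848 + 32 = -17816$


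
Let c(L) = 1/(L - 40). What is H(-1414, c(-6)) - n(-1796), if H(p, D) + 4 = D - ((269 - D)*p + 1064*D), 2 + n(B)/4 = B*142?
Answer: 64425385/46 ≈ 1.4006e+6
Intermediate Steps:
n(B) = -8 + 568*B (n(B) = -8 + 4*(B*142) = -8 + 4*(142*B) = -8 + 568*B)
c(L) = 1/(-40 + L)
H(p, D) = -4 - 1063*D - p*(269 - D) (H(p, D) = -4 + (D - ((269 - D)*p + 1064*D)) = -4 + (D - (p*(269 - D) + 1064*D)) = -4 + (D - (1064*D + p*(269 - D))) = -4 + (D + (-1064*D - p*(269 - D))) = -4 + (-1063*D - p*(269 - D)) = -4 - 1063*D - p*(269 - D))
H(-1414, c(-6)) - n(-1796) = (-4 - 1063/(-40 - 6) - 269*(-1414) - 1414/(-40 - 6)) - (-8 + 568*(-1796)) = (-4 - 1063/(-46) + 380366 - 1414/(-46)) - (-8 - 1020128) = (-4 - 1063*(-1/46) + 380366 - 1/46*(-1414)) - 1*(-1020136) = (-4 + 1063/46 + 380366 + 707/23) + 1020136 = 17499129/46 + 1020136 = 64425385/46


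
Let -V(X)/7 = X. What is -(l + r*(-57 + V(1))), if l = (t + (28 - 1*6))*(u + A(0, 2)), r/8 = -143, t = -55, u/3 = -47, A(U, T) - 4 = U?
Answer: -77737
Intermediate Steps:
A(U, T) = 4 + U
u = -141 (u = 3*(-47) = -141)
V(X) = -7*X
r = -1144 (r = 8*(-143) = -1144)
l = 4521 (l = (-55 + (28 - 1*6))*(-141 + (4 + 0)) = (-55 + (28 - 6))*(-141 + 4) = (-55 + 22)*(-137) = -33*(-137) = 4521)
-(l + r*(-57 + V(1))) = -(4521 - 1144*(-57 - 7*1)) = -(4521 - 1144*(-57 - 7)) = -(4521 - 1144*(-64)) = -(4521 + 73216) = -1*77737 = -77737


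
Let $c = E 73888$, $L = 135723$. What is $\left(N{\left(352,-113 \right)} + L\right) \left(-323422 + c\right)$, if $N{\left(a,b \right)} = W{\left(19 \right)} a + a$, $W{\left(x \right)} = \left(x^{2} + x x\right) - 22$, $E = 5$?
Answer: $17600734550$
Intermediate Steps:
$W{\left(x \right)} = -22 + 2 x^{2}$ ($W{\left(x \right)} = \left(x^{2} + x^{2}\right) - 22 = 2 x^{2} - 22 = -22 + 2 x^{2}$)
$N{\left(a,b \right)} = 701 a$ ($N{\left(a,b \right)} = \left(-22 + 2 \cdot 19^{2}\right) a + a = \left(-22 + 2 \cdot 361\right) a + a = \left(-22 + 722\right) a + a = 700 a + a = 701 a$)
$c = 369440$ ($c = 5 \cdot 73888 = 369440$)
$\left(N{\left(352,-113 \right)} + L\right) \left(-323422 + c\right) = \left(701 \cdot 352 + 135723\right) \left(-323422 + 369440\right) = \left(246752 + 135723\right) 46018 = 382475 \cdot 46018 = 17600734550$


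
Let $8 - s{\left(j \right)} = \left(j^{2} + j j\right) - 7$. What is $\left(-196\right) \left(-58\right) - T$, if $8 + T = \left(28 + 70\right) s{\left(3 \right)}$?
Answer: $11670$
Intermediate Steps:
$s{\left(j \right)} = 15 - 2 j^{2}$ ($s{\left(j \right)} = 8 - \left(\left(j^{2} + j j\right) - 7\right) = 8 - \left(\left(j^{2} + j^{2}\right) - 7\right) = 8 - \left(2 j^{2} - 7\right) = 8 - \left(-7 + 2 j^{2}\right) = 15 - 2 j^{2}$)
$T = -302$ ($T = -8 + \left(28 + 70\right) \left(15 - 2 \cdot 3^{2}\right) = -8 + 98 \left(15 - 18\right) = -8 + 98 \left(-3\right) = -8 - 294 = -302$)
$\left(-196\right) \left(-58\right) - T = \left(-196\right) \left(-58\right) - -302 = 11368 + 302 = 11670$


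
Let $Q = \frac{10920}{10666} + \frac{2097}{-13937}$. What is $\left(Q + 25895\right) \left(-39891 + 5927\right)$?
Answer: $- \frac{9338825023045928}{10618003} \approx -8.7953 \cdot 10^{8}$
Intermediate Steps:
$Q = \frac{64912719}{74326021}$ ($Q = 10920 \cdot \frac{1}{10666} + 2097 \left(- \frac{1}{13937}\right) = \frac{5460}{5333} - \frac{2097}{13937} = \frac{64912719}{74326021} \approx 0.87335$)
$\left(Q + 25895\right) \left(-39891 + 5927\right) = \left(\frac{64912719}{74326021} + 25895\right) \left(-39891 + 5927\right) = \frac{1924737226514}{74326021} \left(-33964\right) = - \frac{9338825023045928}{10618003}$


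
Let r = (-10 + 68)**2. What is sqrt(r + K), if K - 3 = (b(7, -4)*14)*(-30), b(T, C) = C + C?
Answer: 31*sqrt(7) ≈ 82.018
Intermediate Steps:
b(T, C) = 2*C
r = 3364 (r = 58**2 = 3364)
K = 3363 (K = 3 + ((2*(-4))*14)*(-30) = 3 - 8*14*(-30) = 3 - 112*(-30) = 3 + 3360 = 3363)
sqrt(r + K) = sqrt(3364 + 3363) = sqrt(6727) = 31*sqrt(7)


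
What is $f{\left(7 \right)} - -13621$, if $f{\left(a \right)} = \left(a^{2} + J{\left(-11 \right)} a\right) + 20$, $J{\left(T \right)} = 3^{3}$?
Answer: $13879$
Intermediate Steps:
$J{\left(T \right)} = 27$
$f{\left(a \right)} = 20 + a^{2} + 27 a$ ($f{\left(a \right)} = \left(a^{2} + 27 a\right) + 20 = 20 + a^{2} + 27 a$)
$f{\left(7 \right)} - -13621 = \left(20 + 7^{2} + 27 \cdot 7\right) - -13621 = \left(20 + 49 + 189\right) + 13621 = 258 + 13621 = 13879$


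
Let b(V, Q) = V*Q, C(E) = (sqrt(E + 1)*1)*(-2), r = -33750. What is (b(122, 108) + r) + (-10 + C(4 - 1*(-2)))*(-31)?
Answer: -20264 + 62*sqrt(7) ≈ -20100.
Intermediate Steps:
C(E) = -2*sqrt(1 + E) (C(E) = (sqrt(1 + E)*1)*(-2) = sqrt(1 + E)*(-2) = -2*sqrt(1 + E))
b(V, Q) = Q*V
(b(122, 108) + r) + (-10 + C(4 - 1*(-2)))*(-31) = (108*122 - 33750) + (-10 - 2*sqrt(1 + (4 - 1*(-2))))*(-31) = (13176 - 33750) + (-10 - 2*sqrt(1 + (4 + 2)))*(-31) = -20574 + (-10 - 2*sqrt(1 + 6))*(-31) = -20574 + (-10 - 2*sqrt(7))*(-31) = -20574 + (310 + 62*sqrt(7)) = -20264 + 62*sqrt(7)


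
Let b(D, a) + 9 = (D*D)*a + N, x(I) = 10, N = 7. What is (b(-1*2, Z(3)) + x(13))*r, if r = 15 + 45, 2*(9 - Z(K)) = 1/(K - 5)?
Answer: 2700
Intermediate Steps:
Z(K) = 9 - 1/(2*(-5 + K)) (Z(K) = 9 - 1/(2*(K - 5)) = 9 - 1/(2*(-5 + K)))
r = 60
b(D, a) = -2 + a*D² (b(D, a) = -9 + ((D*D)*a + 7) = -9 + (D²*a + 7) = -9 + (a*D² + 7) = -9 + (7 + a*D²) = -2 + a*D²)
(b(-1*2, Z(3)) + x(13))*r = ((-2 + ((-91 + 18*3)/(2*(-5 + 3)))*(-1*2)²) + 10)*60 = ((-2 + ((½)*(-91 + 54)/(-2))*(-2)²) + 10)*60 = ((-2 + ((½)*(-½)*(-37))*4) + 10)*60 = ((-2 + (37/4)*4) + 10)*60 = ((-2 + 37) + 10)*60 = (35 + 10)*60 = 45*60 = 2700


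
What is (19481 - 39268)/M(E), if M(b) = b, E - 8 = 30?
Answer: -19787/38 ≈ -520.71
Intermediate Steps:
E = 38 (E = 8 + 30 = 38)
(19481 - 39268)/M(E) = (19481 - 39268)/38 = -19787*1/38 = -19787/38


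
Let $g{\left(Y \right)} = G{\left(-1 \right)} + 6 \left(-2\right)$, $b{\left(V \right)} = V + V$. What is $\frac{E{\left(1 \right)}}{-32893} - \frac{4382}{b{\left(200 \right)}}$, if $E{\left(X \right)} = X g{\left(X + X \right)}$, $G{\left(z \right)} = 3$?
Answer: $- \frac{72066763}{6578600} \approx -10.955$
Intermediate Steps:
$b{\left(V \right)} = 2 V$
$g{\left(Y \right)} = -9$ ($g{\left(Y \right)} = 3 + 6 \left(-2\right) = 3 - 12 = -9$)
$E{\left(X \right)} = - 9 X$ ($E{\left(X \right)} = X \left(-9\right) = - 9 X$)
$\frac{E{\left(1 \right)}}{-32893} - \frac{4382}{b{\left(200 \right)}} = \frac{\left(-9\right) 1}{-32893} - \frac{4382}{2 \cdot 200} = \left(-9\right) \left(- \frac{1}{32893}\right) - \frac{4382}{400} = \frac{9}{32893} - \frac{2191}{200} = - \frac{72066763}{6578600}$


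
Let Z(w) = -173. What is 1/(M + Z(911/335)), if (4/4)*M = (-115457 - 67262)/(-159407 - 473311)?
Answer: -632718/109277495 ≈ -0.0057900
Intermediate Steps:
M = 182719/632718 (M = (-115457 - 67262)/(-159407 - 473311) = -182719/(-632718) = -182719*(-1/632718) = 182719/632718 ≈ 0.28878)
1/(M + Z(911/335)) = 1/(182719/632718 - 173) = 1/(-109277495/632718) = -632718/109277495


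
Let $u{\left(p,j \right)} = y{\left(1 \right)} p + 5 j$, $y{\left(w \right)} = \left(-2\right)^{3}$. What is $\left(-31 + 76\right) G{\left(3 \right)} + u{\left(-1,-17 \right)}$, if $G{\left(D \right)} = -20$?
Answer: $-977$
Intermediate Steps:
$y{\left(w \right)} = -8$
$u{\left(p,j \right)} = - 8 p + 5 j$
$\left(-31 + 76\right) G{\left(3 \right)} + u{\left(-1,-17 \right)} = \left(-31 + 76\right) \left(-20\right) + \left(\left(-8\right) \left(-1\right) + 5 \left(-17\right)\right) = 45 \left(-20\right) + \left(8 - 85\right) = -900 - 77 = -977$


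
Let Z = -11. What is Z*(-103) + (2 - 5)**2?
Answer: 1142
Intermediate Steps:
Z*(-103) + (2 - 5)**2 = -11*(-103) + (2 - 5)**2 = 1133 + (-3)**2 = 1133 + 9 = 1142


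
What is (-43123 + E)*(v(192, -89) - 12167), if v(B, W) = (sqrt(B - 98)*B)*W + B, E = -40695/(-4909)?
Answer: 2534510091200/4909 + 3616677113856*sqrt(94)/4909 ≈ 7.6593e+9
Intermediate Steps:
E = 40695/4909 (E = -40695*(-1/4909) = 40695/4909 ≈ 8.2899)
v(B, W) = B + B*W*sqrt(-98 + B) (v(B, W) = (sqrt(-98 + B)*B)*W + B = (B*sqrt(-98 + B))*W + B = B*W*sqrt(-98 + B) + B = B + B*W*sqrt(-98 + B))
(-43123 + E)*(v(192, -89) - 12167) = (-43123 + 40695/4909)*(192*(1 - 89*sqrt(-98 + 192)) - 12167) = -211650112*(192*(1 - 89*sqrt(94)) - 12167)/4909 = -211650112*((192 - 17088*sqrt(94)) - 12167)/4909 = -211650112*(-11975 - 17088*sqrt(94))/4909 = 2534510091200/4909 + 3616677113856*sqrt(94)/4909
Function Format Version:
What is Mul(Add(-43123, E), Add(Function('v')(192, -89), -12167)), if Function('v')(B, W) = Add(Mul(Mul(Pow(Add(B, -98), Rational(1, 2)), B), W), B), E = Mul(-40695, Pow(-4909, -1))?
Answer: Add(Rational(2534510091200, 4909), Mul(Rational(3616677113856, 4909), Pow(94, Rational(1, 2)))) ≈ 7.6593e+9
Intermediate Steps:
E = Rational(40695, 4909) (E = Mul(-40695, Rational(-1, 4909)) = Rational(40695, 4909) ≈ 8.2899)
Function('v')(B, W) = Add(B, Mul(B, W, Pow(Add(-98, B), Rational(1, 2)))) (Function('v')(B, W) = Add(Mul(Mul(Pow(Add(-98, B), Rational(1, 2)), B), W), B) = Add(Mul(Mul(B, Pow(Add(-98, B), Rational(1, 2))), W), B) = Add(Mul(B, W, Pow(Add(-98, B), Rational(1, 2))), B) = Add(B, Mul(B, W, Pow(Add(-98, B), Rational(1, 2)))))
Mul(Add(-43123, E), Add(Function('v')(192, -89), -12167)) = Mul(Add(-43123, Rational(40695, 4909)), Add(Mul(192, Add(1, Mul(-89, Pow(Add(-98, 192), Rational(1, 2))))), -12167)) = Mul(Rational(-211650112, 4909), Add(Mul(192, Add(1, Mul(-89, Pow(94, Rational(1, 2))))), -12167)) = Mul(Rational(-211650112, 4909), Add(Add(192, Mul(-17088, Pow(94, Rational(1, 2)))), -12167)) = Mul(Rational(-211650112, 4909), Add(-11975, Mul(-17088, Pow(94, Rational(1, 2))))) = Add(Rational(2534510091200, 4909), Mul(Rational(3616677113856, 4909), Pow(94, Rational(1, 2))))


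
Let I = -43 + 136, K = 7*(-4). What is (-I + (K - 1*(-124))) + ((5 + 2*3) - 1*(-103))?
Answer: 117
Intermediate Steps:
K = -28
I = 93
(-I + (K - 1*(-124))) + ((5 + 2*3) - 1*(-103)) = (-1*93 + (-28 - 1*(-124))) + ((5 + 2*3) - 1*(-103)) = (-93 + (-28 + 124)) + ((5 + 6) + 103) = (-93 + 96) + (11 + 103) = 3 + 114 = 117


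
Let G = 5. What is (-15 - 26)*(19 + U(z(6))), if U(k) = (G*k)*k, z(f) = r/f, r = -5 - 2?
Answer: -38089/36 ≈ -1058.0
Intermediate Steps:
r = -7
z(f) = -7/f
U(k) = 5*k² (U(k) = (5*k)*k = 5*k²)
(-15 - 26)*(19 + U(z(6))) = (-15 - 26)*(19 + 5*(-7/6)²) = -41*(19 + 5*(-7*⅙)²) = -41*(19 + 5*(-7/6)²) = -41*(19 + 5*(49/36)) = -41*(19 + 245/36) = -41*929/36 = -38089/36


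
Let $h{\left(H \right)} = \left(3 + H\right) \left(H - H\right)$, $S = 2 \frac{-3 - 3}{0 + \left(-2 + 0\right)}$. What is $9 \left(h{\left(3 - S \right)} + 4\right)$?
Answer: $36$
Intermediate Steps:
$S = 6$ ($S = 2 \left(- \frac{6}{0 - 2}\right) = 2 \left(- \frac{6}{-2}\right) = 2 \left(\left(-6\right) \left(- \frac{1}{2}\right)\right) = 2 \cdot 3 = 6$)
$h{\left(H \right)} = 0$ ($h{\left(H \right)} = \left(3 + H\right) 0 = 0$)
$9 \left(h{\left(3 - S \right)} + 4\right) = 9 \left(0 + 4\right) = 9 \cdot 4 = 36$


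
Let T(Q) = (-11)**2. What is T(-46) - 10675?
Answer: -10554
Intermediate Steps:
T(Q) = 121
T(-46) - 10675 = 121 - 10675 = -10554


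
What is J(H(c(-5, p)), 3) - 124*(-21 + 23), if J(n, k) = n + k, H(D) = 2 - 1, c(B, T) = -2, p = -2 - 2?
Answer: -244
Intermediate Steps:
p = -4
H(D) = 1
J(n, k) = k + n
J(H(c(-5, p)), 3) - 124*(-21 + 23) = (3 + 1) - 124*(-21 + 23) = 4 - 124*2 = 4 - 248 = -244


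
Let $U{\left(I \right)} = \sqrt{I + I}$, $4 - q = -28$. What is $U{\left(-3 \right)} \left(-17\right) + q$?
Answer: $32 - 17 i \sqrt{6} \approx 32.0 - 41.641 i$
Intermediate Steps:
$q = 32$ ($q = 4 - -28 = 4 + 28 = 32$)
$U{\left(I \right)} = \sqrt{2} \sqrt{I}$ ($U{\left(I \right)} = \sqrt{2 I} = \sqrt{2} \sqrt{I}$)
$U{\left(-3 \right)} \left(-17\right) + q = \sqrt{2} \sqrt{-3} \left(-17\right) + 32 = \sqrt{2} i \sqrt{3} \left(-17\right) + 32 = i \sqrt{6} \left(-17\right) + 32 = - 17 i \sqrt{6} + 32 = 32 - 17 i \sqrt{6}$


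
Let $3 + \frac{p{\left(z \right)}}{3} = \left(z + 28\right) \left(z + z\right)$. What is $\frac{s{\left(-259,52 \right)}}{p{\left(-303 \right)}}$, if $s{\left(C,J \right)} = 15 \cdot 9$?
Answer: $\frac{15}{55549} \approx 0.00027003$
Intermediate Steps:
$s{\left(C,J \right)} = 135$
$p{\left(z \right)} = -9 + 6 z \left(28 + z\right)$ ($p{\left(z \right)} = -9 + 3 \left(z + 28\right) \left(z + z\right) = -9 + 3 \left(28 + z\right) 2 z = -9 + 3 \cdot 2 z \left(28 + z\right) = -9 + 6 z \left(28 + z\right)$)
$\frac{s{\left(-259,52 \right)}}{p{\left(-303 \right)}} = \frac{135}{-9 + 6 \left(-303\right)^{2} + 168 \left(-303\right)} = \frac{135}{-9 + 6 \cdot 91809 - 50904} = \frac{135}{-9 + 550854 - 50904} = \frac{135}{499941} = 135 \cdot \frac{1}{499941} = \frac{15}{55549}$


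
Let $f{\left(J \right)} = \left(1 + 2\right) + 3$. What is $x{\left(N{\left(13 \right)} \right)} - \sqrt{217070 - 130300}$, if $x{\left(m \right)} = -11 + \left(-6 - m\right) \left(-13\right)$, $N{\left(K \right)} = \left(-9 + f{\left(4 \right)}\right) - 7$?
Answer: $-63 - \sqrt{86770} \approx -357.57$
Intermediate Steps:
$f{\left(J \right)} = 6$ ($f{\left(J \right)} = 3 + 3 = 6$)
$N{\left(K \right)} = -10$ ($N{\left(K \right)} = \left(-9 + 6\right) - 7 = -3 - 7 = -10$)
$x{\left(m \right)} = 67 + 13 m$ ($x{\left(m \right)} = -11 + \left(78 + 13 m\right) = 67 + 13 m$)
$x{\left(N{\left(13 \right)} \right)} - \sqrt{217070 - 130300} = \left(67 + 13 \left(-10\right)\right) - \sqrt{217070 - 130300} = \left(67 - 130\right) - \sqrt{86770} = -63 - \sqrt{86770}$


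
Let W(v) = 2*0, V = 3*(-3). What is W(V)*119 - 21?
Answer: -21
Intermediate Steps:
V = -9
W(v) = 0
W(V)*119 - 21 = 0*119 - 21 = 0 - 21 = -21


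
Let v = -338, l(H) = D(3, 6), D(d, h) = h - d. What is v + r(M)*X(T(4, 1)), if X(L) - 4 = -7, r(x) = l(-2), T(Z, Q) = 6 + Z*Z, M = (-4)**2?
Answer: -347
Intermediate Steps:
l(H) = 3 (l(H) = 6 - 1*3 = 6 - 3 = 3)
M = 16
T(Z, Q) = 6 + Z**2
r(x) = 3
X(L) = -3 (X(L) = 4 - 7 = -3)
v + r(M)*X(T(4, 1)) = -338 + 3*(-3) = -338 - 9 = -347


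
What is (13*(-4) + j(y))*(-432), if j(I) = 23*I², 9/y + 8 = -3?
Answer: 1913328/121 ≈ 15813.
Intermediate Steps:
y = -9/11 (y = 9/(-8 - 3) = 9/(-11) = 9*(-1/11) = -9/11 ≈ -0.81818)
(13*(-4) + j(y))*(-432) = (13*(-4) + 23*(-9/11)²)*(-432) = (-52 + 23*(81/121))*(-432) = (-52 + 1863/121)*(-432) = -4429/121*(-432) = 1913328/121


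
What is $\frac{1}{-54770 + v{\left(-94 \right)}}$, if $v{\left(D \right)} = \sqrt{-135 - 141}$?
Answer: $- \frac{27385}{1499876588} - \frac{i \sqrt{69}}{1499876588} \approx -1.8258 \cdot 10^{-5} - 5.5382 \cdot 10^{-9} i$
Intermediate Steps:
$v{\left(D \right)} = 2 i \sqrt{69}$ ($v{\left(D \right)} = \sqrt{-276} = 2 i \sqrt{69}$)
$\frac{1}{-54770 + v{\left(-94 \right)}} = \frac{1}{-54770 + 2 i \sqrt{69}}$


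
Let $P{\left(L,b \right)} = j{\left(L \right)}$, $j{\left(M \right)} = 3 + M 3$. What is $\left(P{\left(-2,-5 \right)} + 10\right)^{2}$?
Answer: $49$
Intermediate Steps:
$j{\left(M \right)} = 3 + 3 M$
$P{\left(L,b \right)} = 3 + 3 L$
$\left(P{\left(-2,-5 \right)} + 10\right)^{2} = \left(\left(3 + 3 \left(-2\right)\right) + 10\right)^{2} = \left(\left(3 - 6\right) + 10\right)^{2} = \left(-3 + 10\right)^{2} = 7^{2} = 49$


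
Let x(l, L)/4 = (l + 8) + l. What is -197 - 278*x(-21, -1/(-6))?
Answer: 37611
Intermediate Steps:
x(l, L) = 32 + 8*l (x(l, L) = 4*((l + 8) + l) = 4*((8 + l) + l) = 4*(8 + 2*l) = 32 + 8*l)
-197 - 278*x(-21, -1/(-6)) = -197 - 278*(32 + 8*(-21)) = -197 - 278*(32 - 168) = -197 - 278*(-136) = -197 + 37808 = 37611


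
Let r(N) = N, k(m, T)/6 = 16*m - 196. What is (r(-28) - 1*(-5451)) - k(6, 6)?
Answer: 6023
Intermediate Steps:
k(m, T) = -1176 + 96*m (k(m, T) = 6*(16*m - 196) = 6*(-196 + 16*m) = -1176 + 96*m)
(r(-28) - 1*(-5451)) - k(6, 6) = (-28 - 1*(-5451)) - (-1176 + 96*6) = (-28 + 5451) - (-1176 + 576) = 5423 - 1*(-600) = 5423 + 600 = 6023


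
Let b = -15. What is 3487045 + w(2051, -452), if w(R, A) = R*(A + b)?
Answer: 2529228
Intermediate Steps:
w(R, A) = R*(-15 + A) (w(R, A) = R*(A - 15) = R*(-15 + A))
3487045 + w(2051, -452) = 3487045 + 2051*(-15 - 452) = 3487045 + 2051*(-467) = 3487045 - 957817 = 2529228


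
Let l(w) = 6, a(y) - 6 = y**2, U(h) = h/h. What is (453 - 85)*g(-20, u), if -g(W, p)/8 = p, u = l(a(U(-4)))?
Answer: -17664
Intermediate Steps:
U(h) = 1
a(y) = 6 + y**2
u = 6
g(W, p) = -8*p
(453 - 85)*g(-20, u) = (453 - 85)*(-8*6) = 368*(-48) = -17664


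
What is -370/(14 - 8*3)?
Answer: 37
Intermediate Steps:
-370/(14 - 8*3) = -370/(14 - 24) = -370/(-10) = -370*(-1/10) = 37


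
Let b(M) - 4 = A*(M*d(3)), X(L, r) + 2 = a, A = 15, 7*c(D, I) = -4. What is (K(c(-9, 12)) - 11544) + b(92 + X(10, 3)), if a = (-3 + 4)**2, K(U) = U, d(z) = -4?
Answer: -119004/7 ≈ -17001.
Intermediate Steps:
c(D, I) = -4/7 (c(D, I) = (1/7)*(-4) = -4/7)
a = 1 (a = 1**2 = 1)
X(L, r) = -1 (X(L, r) = -2 + 1 = -1)
b(M) = 4 - 60*M (b(M) = 4 + 15*(M*(-4)) = 4 + 15*(-4*M) = 4 - 60*M)
(K(c(-9, 12)) - 11544) + b(92 + X(10, 3)) = (-4/7 - 11544) + (4 - 60*(92 - 1)) = -80812/7 + (4 - 60*91) = -80812/7 + (4 - 5460) = -80812/7 - 5456 = -119004/7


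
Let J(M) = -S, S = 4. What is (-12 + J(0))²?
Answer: 256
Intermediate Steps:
J(M) = -4 (J(M) = -1*4 = -4)
(-12 + J(0))² = (-12 - 4)² = (-16)² = 256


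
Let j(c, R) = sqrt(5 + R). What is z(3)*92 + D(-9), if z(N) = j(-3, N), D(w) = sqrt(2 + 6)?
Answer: 186*sqrt(2) ≈ 263.04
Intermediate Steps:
D(w) = 2*sqrt(2) (D(w) = sqrt(8) = 2*sqrt(2))
z(N) = sqrt(5 + N)
z(3)*92 + D(-9) = sqrt(5 + 3)*92 + 2*sqrt(2) = sqrt(8)*92 + 2*sqrt(2) = (2*sqrt(2))*92 + 2*sqrt(2) = 184*sqrt(2) + 2*sqrt(2) = 186*sqrt(2)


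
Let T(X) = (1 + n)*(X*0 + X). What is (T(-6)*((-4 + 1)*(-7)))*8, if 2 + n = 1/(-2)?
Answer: 1512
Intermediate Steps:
n = -5/2 (n = -2 + 1/(-2) = -2 - ½ = -5/2 ≈ -2.5000)
T(X) = -3*X/2 (T(X) = (1 - 5/2)*(X*0 + X) = -3*(0 + X)/2 = -3*X/2)
(T(-6)*((-4 + 1)*(-7)))*8 = ((-3/2*(-6))*((-4 + 1)*(-7)))*8 = (9*(-3*(-7)))*8 = (9*21)*8 = 189*8 = 1512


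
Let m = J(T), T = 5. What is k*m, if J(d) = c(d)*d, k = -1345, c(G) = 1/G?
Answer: -1345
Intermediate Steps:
c(G) = 1/G
J(d) = 1 (J(d) = d/d = 1)
m = 1
k*m = -1345*1 = -1345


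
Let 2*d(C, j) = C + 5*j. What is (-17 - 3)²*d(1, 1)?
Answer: 1200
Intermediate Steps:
d(C, j) = C/2 + 5*j/2 (d(C, j) = (C + 5*j)/2 = C/2 + 5*j/2)
(-17 - 3)²*d(1, 1) = (-17 - 3)²*((½)*1 + (5/2)*1) = (-20)²*(½ + 5/2) = 400*3 = 1200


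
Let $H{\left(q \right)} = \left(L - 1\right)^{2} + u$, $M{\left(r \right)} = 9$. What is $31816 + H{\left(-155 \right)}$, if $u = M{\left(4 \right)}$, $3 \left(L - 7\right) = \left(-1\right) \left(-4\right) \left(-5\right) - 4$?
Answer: $31829$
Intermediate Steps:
$L = -1$ ($L = 7 + \frac{\left(-1\right) \left(-4\right) \left(-5\right) - 4}{3} = 7 + \frac{4 \left(-5\right) - 4}{3} = 7 + \frac{-20 - 4}{3} = 7 + \frac{1}{3} \left(-24\right) = 7 - 8 = -1$)
$u = 9$
$H{\left(q \right)} = 13$ ($H{\left(q \right)} = \left(-1 - 1\right)^{2} + 9 = \left(-2\right)^{2} + 9 = 4 + 9 = 13$)
$31816 + H{\left(-155 \right)} = 31816 + 13 = 31829$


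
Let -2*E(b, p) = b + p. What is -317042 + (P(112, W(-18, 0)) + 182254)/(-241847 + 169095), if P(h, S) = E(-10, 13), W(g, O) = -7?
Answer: -46131243673/145504 ≈ -3.1704e+5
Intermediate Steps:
E(b, p) = -b/2 - p/2 (E(b, p) = -(b + p)/2 = -b/2 - p/2)
P(h, S) = -3/2 (P(h, S) = -½*(-10) - ½*13 = 5 - 13/2 = -3/2)
-317042 + (P(112, W(-18, 0)) + 182254)/(-241847 + 169095) = -317042 + (-3/2 + 182254)/(-241847 + 169095) = -317042 + (364505/2)/(-72752) = -317042 + (364505/2)*(-1/72752) = -317042 - 364505/145504 = -46131243673/145504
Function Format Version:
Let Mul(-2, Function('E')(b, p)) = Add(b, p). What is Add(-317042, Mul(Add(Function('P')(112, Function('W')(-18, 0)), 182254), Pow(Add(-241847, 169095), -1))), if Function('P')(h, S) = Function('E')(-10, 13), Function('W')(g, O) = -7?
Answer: Rational(-46131243673, 145504) ≈ -3.1704e+5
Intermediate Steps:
Function('E')(b, p) = Add(Mul(Rational(-1, 2), b), Mul(Rational(-1, 2), p)) (Function('E')(b, p) = Mul(Rational(-1, 2), Add(b, p)) = Add(Mul(Rational(-1, 2), b), Mul(Rational(-1, 2), p)))
Function('P')(h, S) = Rational(-3, 2) (Function('P')(h, S) = Add(Mul(Rational(-1, 2), -10), Mul(Rational(-1, 2), 13)) = Add(5, Rational(-13, 2)) = Rational(-3, 2))
Add(-317042, Mul(Add(Function('P')(112, Function('W')(-18, 0)), 182254), Pow(Add(-241847, 169095), -1))) = Add(-317042, Mul(Add(Rational(-3, 2), 182254), Pow(Add(-241847, 169095), -1))) = Add(-317042, Mul(Rational(364505, 2), Pow(-72752, -1))) = Add(-317042, Mul(Rational(364505, 2), Rational(-1, 72752))) = Add(-317042, Rational(-364505, 145504)) = Rational(-46131243673, 145504)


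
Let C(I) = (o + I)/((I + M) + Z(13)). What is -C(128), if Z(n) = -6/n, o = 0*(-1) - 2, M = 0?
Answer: -819/829 ≈ -0.98794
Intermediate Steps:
o = -2 (o = 0 - 2 = -2)
C(I) = (-2 + I)/(-6/13 + I) (C(I) = (-2 + I)/((I + 0) - 6/13) = (-2 + I)/(I - 6*1/13) = (-2 + I)/(I - 6/13) = (-2 + I)/(-6/13 + I))
-C(128) = -13*(-2 + 128)/(-6 + 13*128) = -13*126/(-6 + 1664) = -13*126/1658 = -1*819/829 = -819/829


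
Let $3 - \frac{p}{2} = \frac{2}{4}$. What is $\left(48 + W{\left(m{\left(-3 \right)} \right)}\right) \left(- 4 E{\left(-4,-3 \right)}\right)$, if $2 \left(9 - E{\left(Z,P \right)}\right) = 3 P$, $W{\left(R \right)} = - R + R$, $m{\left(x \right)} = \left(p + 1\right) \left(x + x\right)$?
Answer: $-2592$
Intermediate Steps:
$p = 5$ ($p = 6 - 2 \cdot \frac{2}{4} = 6 - 2 \cdot 2 \cdot \frac{1}{4} = 6 - 1 = 5$)
$m{\left(x \right)} = 12 x$ ($m{\left(x \right)} = \left(5 + 1\right) \left(x + x\right) = 6 \cdot 2 x = 12 x$)
$W{\left(R \right)} = 0$
$E{\left(Z,P \right)} = 9 - \frac{3 P}{2}$
$\left(48 + W{\left(m{\left(-3 \right)} \right)}\right) \left(- 4 E{\left(-4,-3 \right)}\right) = \left(48 + 0\right) \left(- 4 \left(9 - - \frac{9}{2}\right)\right) = 48 \left(- 4 \left(9 + \frac{9}{2}\right)\right) = 48 \left(\left(-4\right) \frac{27}{2}\right) = 48 \left(-54\right) = -2592$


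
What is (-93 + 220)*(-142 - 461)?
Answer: -76581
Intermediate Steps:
(-93 + 220)*(-142 - 461) = 127*(-603) = -76581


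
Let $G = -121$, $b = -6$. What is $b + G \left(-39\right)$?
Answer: $4713$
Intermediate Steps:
$b + G \left(-39\right) = -6 - -4719 = -6 + 4719 = 4713$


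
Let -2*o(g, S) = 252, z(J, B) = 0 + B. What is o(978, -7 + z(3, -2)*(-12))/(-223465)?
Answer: 126/223465 ≈ 0.00056385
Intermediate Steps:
z(J, B) = B
o(g, S) = -126 (o(g, S) = -½*252 = -126)
o(978, -7 + z(3, -2)*(-12))/(-223465) = -126/(-223465) = -126*(-1/223465) = 126/223465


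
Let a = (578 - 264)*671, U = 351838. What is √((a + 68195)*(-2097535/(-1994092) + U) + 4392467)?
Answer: √97549547298468406931729/997046 ≈ 3.1325e+5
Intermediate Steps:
a = 210694 (a = 314*671 = 210694)
√((a + 68195)*(-2097535/(-1994092) + U) + 4392467) = √((210694 + 68195)*(-2097535/(-1994092) + 351838) + 4392467) = √(278889*(-2097535*(-1/1994092) + 351838) + 4392467) = √(278889*(2097535/1994092 + 351838) + 4392467) = √(278889*(701599438631/1994092) + 4392467) = √(195668365840360959/1994092 + 4392467) = √(195677124823665923/1994092) = √97549547298468406931729/997046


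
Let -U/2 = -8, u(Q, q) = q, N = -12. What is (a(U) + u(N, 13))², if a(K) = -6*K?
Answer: 6889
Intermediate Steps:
U = 16 (U = -2*(-8) = 16)
(a(U) + u(N, 13))² = (-6*16 + 13)² = (-96 + 13)² = (-83)² = 6889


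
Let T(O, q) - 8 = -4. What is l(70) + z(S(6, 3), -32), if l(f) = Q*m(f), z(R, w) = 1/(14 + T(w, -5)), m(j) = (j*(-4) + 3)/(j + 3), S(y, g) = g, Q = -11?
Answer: 54919/1314 ≈ 41.795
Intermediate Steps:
T(O, q) = 4 (T(O, q) = 8 - 4 = 4)
m(j) = (3 - 4*j)/(3 + j) (m(j) = (-4*j + 3)/(3 + j) = (3 - 4*j)/(3 + j))
z(R, w) = 1/18 (z(R, w) = 1/(14 + 4) = 1/18)
l(f) = -11*(3 - 4*f)/(3 + f)
l(70) + z(S(6, 3), -32) = 11*(-3 + 4*70)/(3 + 70) + 1/18 = 11*(-3 + 280)/73 + 1/18 = 11*(1/73)*277 + 1/18 = 3047/73 + 1/18 = 54919/1314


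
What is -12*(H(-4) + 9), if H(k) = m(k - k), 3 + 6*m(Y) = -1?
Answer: -100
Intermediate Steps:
m(Y) = -⅔ (m(Y) = -½ + (⅙)*(-1) = -½ - ⅙ = -⅔)
H(k) = -⅔
-12*(H(-4) + 9) = -12*(-⅔ + 9) = -12*25/3 = -100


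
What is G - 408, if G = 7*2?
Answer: -394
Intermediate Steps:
G = 14
G - 408 = 14 - 408 = -394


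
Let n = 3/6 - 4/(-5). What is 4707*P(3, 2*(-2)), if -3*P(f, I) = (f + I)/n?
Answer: 15690/13 ≈ 1206.9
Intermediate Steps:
n = 13/10 (n = 3*(1/6) - 4*(-1/5) = 1/2 + 4/5 = 13/10 ≈ 1.3000)
P(f, I) = -10*I/39 - 10*f/39 (P(f, I) = -(f + I)/(3*13/10) = -(I + f)*10/(3*13) = -(10*I/13 + 10*f/13)/3 = -10*I/39 - 10*f/39)
4707*P(3, 2*(-2)) = 4707*(-20*(-2)/39 - 10/39*3) = 4707*(-10/39*(-4) - 10/13) = 4707*(40/39 - 10/13) = 4707*(10/39) = 15690/13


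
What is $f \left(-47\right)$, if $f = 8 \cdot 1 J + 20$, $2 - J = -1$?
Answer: $-2068$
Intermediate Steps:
$J = 3$ ($J = 2 - -1 = 2 + 1 = 3$)
$f = 44$ ($f = 8 \cdot 1 \cdot 3 + 20 = 8 \cdot 3 + 20 = 24 + 20 = 44$)
$f \left(-47\right) = 44 \left(-47\right) = -2068$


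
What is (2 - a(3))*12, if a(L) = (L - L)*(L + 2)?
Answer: 24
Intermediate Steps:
a(L) = 0 (a(L) = 0*(2 + L) = 0)
(2 - a(3))*12 = (2 - 1*0)*12 = (2 + 0)*12 = 2*12 = 24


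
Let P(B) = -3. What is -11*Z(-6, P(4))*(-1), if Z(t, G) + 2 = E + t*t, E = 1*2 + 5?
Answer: 451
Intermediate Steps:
E = 7 (E = 2 + 5 = 7)
Z(t, G) = 5 + t**2 (Z(t, G) = -2 + (7 + t*t) = -2 + (7 + t**2) = 5 + t**2)
-11*Z(-6, P(4))*(-1) = -11*(5 + (-6)**2)*(-1) = -11*(5 + 36)*(-1) = -11*41*(-1) = -451*(-1) = 451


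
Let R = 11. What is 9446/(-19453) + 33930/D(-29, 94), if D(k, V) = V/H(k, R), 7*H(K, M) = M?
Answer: 518159123/914291 ≈ 566.73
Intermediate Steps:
H(K, M) = M/7
D(k, V) = 7*V/11 (D(k, V) = V/(((⅐)*11)) = V/(11/7) = V*(7/11) = 7*V/11)
9446/(-19453) + 33930/D(-29, 94) = 9446/(-19453) + 33930/(((7/11)*94)) = 9446*(-1/19453) + 33930/(658/11) = -9446/19453 + 33930*(11/658) = -9446/19453 + 186615/329 = 518159123/914291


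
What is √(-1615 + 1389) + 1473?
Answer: 1473 + I*√226 ≈ 1473.0 + 15.033*I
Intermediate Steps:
√(-1615 + 1389) + 1473 = √(-226) + 1473 = I*√226 + 1473 = 1473 + I*√226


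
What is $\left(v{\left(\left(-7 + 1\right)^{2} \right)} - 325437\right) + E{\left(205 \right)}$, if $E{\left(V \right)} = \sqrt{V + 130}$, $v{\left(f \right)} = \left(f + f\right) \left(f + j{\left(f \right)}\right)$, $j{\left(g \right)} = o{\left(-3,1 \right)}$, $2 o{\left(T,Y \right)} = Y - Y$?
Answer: $-322845 + \sqrt{335} \approx -3.2283 \cdot 10^{5}$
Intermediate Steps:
$o{\left(T,Y \right)} = 0$ ($o{\left(T,Y \right)} = \frac{Y - Y}{2} = \frac{1}{2} \cdot 0 = 0$)
$j{\left(g \right)} = 0$
$v{\left(f \right)} = 2 f^{2}$ ($v{\left(f \right)} = \left(f + f\right) \left(f + 0\right) = 2 f f = 2 f^{2}$)
$E{\left(V \right)} = \sqrt{130 + V}$
$\left(v{\left(\left(-7 + 1\right)^{2} \right)} - 325437\right) + E{\left(205 \right)} = \left(2 \left(\left(-7 + 1\right)^{2}\right)^{2} - 325437\right) + \sqrt{130 + 205} = \left(2 \left(\left(-6\right)^{2}\right)^{2} - 325437\right) + \sqrt{335} = \left(2 \cdot 36^{2} - 325437\right) + \sqrt{335} = \left(2 \cdot 1296 - 325437\right) + \sqrt{335} = \left(2592 - 325437\right) + \sqrt{335} = -322845 + \sqrt{335}$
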